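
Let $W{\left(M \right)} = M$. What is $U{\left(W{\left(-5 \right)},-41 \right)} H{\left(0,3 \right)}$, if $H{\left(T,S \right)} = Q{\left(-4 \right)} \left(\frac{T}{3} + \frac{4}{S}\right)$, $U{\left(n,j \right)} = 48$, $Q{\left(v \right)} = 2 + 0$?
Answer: $128$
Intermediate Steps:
$Q{\left(v \right)} = 2$
$H{\left(T,S \right)} = \frac{8}{S} + \frac{2 T}{3}$ ($H{\left(T,S \right)} = 2 \left(\frac{T}{3} + \frac{4}{S}\right) = 2 \left(\frac{4}{S} + \frac{T}{3}\right) = \frac{8}{S} + \frac{2 T}{3}$)
$U{\left(W{\left(-5 \right)},-41 \right)} H{\left(0,3 \right)} = 48 \left(\frac{8}{3} + \frac{2}{3} \cdot 0\right) = 48 \left(8 \cdot \frac{1}{3} + 0\right) = 48 \left(\frac{8}{3} + 0\right) = 48 \cdot \frac{8}{3} = 128$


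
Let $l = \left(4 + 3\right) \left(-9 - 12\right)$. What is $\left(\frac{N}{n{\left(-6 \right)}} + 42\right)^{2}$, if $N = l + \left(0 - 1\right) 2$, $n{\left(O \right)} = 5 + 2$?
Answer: $\frac{21025}{49} \approx 429.08$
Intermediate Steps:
$n{\left(O \right)} = 7$
$l = -147$ ($l = 7 \left(-21\right) = -147$)
$N = -149$ ($N = -147 + \left(0 - 1\right) 2 = -147 - 2 = -149$)
$\left(\frac{N}{n{\left(-6 \right)}} + 42\right)^{2} = \left(- \frac{149}{7} + 42\right)^{2} = \left(\frac{145}{7}\right)^{2} = \frac{21025}{49}$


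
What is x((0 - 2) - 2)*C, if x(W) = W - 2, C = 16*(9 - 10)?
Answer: 96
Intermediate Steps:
C = -16 (C = 16*(-1) = -16)
x(W) = -2 + W
x((0 - 2) - 2)*C = (-2 + ((0 - 2) - 2))*(-16) = (-2 + (-2 - 2))*(-16) = (-2 - 4)*(-16) = -6*(-16) = 96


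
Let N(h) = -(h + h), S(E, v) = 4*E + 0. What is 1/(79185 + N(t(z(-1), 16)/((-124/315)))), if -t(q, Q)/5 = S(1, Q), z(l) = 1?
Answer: 31/2451585 ≈ 1.2645e-5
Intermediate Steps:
S(E, v) = 4*E
t(q, Q) = -20
N(h) = -2*h
1/(79185 + N(t(z(-1), 16)/((-124/315)))) = 1/(79185 - (-40)/((-124/315))) = 1/(79185 - (-40)/((-124*1/315))) = 1/(79185 - (-40)/(-124/315)) = 1/(79185 - (-40)*(-315)/124) = 1/(79185 - 2*1575/31) = 1/(79185 - 3150/31) = 1/(2451585/31) = 31/2451585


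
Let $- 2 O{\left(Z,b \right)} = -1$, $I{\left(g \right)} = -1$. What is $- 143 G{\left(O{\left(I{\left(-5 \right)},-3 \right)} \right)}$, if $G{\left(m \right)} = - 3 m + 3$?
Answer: $- \frac{429}{2} \approx -214.5$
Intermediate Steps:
$O{\left(Z,b \right)} = \frac{1}{2}$ ($O{\left(Z,b \right)} = \left(- \frac{1}{2}\right) \left(-1\right) = \frac{1}{2}$)
$G{\left(m \right)} = 3 - 3 m$
$- 143 G{\left(O{\left(I{\left(-5 \right)},-3 \right)} \right)} = - 143 \left(3 - \frac{3}{2}\right) = \left(-143\right) \frac{3}{2} = - \frac{429}{2}$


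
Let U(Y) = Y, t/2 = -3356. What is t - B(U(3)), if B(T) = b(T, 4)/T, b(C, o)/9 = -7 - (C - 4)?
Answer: -6694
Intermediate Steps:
t = -6712 (t = 2*(-3356) = -6712)
b(C, o) = -27 - 9*C (b(C, o) = 9*(-7 - (C - 4)) = 9*(-7 - (-4 + C)) = 9*(-7 + (4 - C)) = 9*(-3 - C) = -27 - 9*C)
B(T) = (-27 - 9*T)/T
t - B(U(3)) = -6712 - (-9 - 27/3) = -6712 - (-9 - 27*1/3) = -6712 - (-9 - 9) = -6712 - 1*(-18) = -6712 + 18 = -6694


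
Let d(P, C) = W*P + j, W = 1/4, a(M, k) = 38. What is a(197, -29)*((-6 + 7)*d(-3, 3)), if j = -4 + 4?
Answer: -57/2 ≈ -28.500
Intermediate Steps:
W = ¼ ≈ 0.25000
j = 0
d(P, C) = P/4 (d(P, C) = P/4 + 0 = P/4)
a(197, -29)*((-6 + 7)*d(-3, 3)) = 38*((-6 + 7)*((¼)*(-3))) = 38*(1*(-¾)) = 38*(-¾) = -57/2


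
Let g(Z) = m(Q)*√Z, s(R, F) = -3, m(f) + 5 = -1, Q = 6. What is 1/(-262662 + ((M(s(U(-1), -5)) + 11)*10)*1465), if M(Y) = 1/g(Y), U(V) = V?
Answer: -2740824/278280181513 - 21975*I*√3/278280181513 ≈ -9.8492e-6 - 1.3678e-7*I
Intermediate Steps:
m(f) = -6 (m(f) = -5 - 1 = -6)
g(Z) = -6*√Z
M(Y) = -1/(6*√Y) (M(Y) = 1/(-6*√Y) = -1/(6*√Y))
1/(-262662 + ((M(s(U(-1), -5)) + 11)*10)*1465) = 1/(-262662 + ((-(-1)*I*√3/18 + 11)*10)*1465) = 1/(-262662 + ((I*√3/18 + 11)*10)*1465) = 1/(-262662 + ((11 + I*√3/18)*10)*1465) = 1/(-262662 + (110 + 5*I*√3/9)*1465) = 1/(-262662 + (161150 + 7325*I*√3/9)) = 1/(-101512 + 7325*I*√3/9)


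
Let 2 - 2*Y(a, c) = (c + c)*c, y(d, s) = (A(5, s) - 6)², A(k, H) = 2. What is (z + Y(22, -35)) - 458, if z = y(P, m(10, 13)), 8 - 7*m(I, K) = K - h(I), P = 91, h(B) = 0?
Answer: -1666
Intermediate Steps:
m(I, K) = 8/7 - K/7 (m(I, K) = 8/7 - (K - 1*0)/7 = 8/7 - (K + 0)/7 = 8/7 - K/7)
y(d, s) = 16 (y(d, s) = (2 - 6)² = (-4)² = 16)
Y(a, c) = 1 - c² (Y(a, c) = 1 - (c + c)*c/2 = 1 - 2*c*c/2 = 1 - c²)
z = 16
(z + Y(22, -35)) - 458 = (16 + (1 - 1*(-35)²)) - 458 = (16 + (1 - 1*1225)) - 458 = (16 + (1 - 1225)) - 458 = (16 - 1224) - 458 = -1208 - 458 = -1666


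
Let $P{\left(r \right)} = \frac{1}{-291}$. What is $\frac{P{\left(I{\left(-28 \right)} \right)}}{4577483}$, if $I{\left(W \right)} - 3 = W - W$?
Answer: $- \frac{1}{1332047553} \approx -7.5072 \cdot 10^{-10}$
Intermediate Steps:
$I{\left(W \right)} = 3$ ($I{\left(W \right)} = 3 + \left(W - W\right) = 3 + 0 = 3$)
$P{\left(r \right)} = - \frac{1}{291}$
$\frac{P{\left(I{\left(-28 \right)} \right)}}{4577483} = - \frac{1}{291 \cdot 4577483} = \left(- \frac{1}{291}\right) \frac{1}{4577483} = - \frac{1}{1332047553}$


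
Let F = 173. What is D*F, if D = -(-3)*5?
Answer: 2595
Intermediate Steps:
D = 15 (D = -3*(-5) = 15)
D*F = 15*173 = 2595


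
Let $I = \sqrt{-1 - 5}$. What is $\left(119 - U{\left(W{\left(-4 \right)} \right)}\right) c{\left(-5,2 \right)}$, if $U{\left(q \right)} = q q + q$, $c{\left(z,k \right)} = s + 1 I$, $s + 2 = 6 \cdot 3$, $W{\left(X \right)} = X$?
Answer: $1712 + 107 i \sqrt{6} \approx 1712.0 + 262.1 i$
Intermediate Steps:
$I = i \sqrt{6}$ ($I = \sqrt{-6} = i \sqrt{6} \approx 2.4495 i$)
$s = 16$ ($s = -2 + 6 \cdot 3 = -2 + 18 = 16$)
$c{\left(z,k \right)} = 16 + i \sqrt{6}$ ($c{\left(z,k \right)} = 16 + 1 i \sqrt{6} = 16 + i \sqrt{6}$)
$U{\left(q \right)} = q + q^{2}$ ($U{\left(q \right)} = q^{2} + q = q + q^{2}$)
$\left(119 - U{\left(W{\left(-4 \right)} \right)}\right) c{\left(-5,2 \right)} = \left(119 - - 4 \left(1 - 4\right)\right) \left(16 + i \sqrt{6}\right) = \left(119 - \left(-4\right) \left(-3\right)\right) \left(16 + i \sqrt{6}\right) = \left(119 - 12\right) \left(16 + i \sqrt{6}\right) = 107 \left(16 + i \sqrt{6}\right) = 1712 + 107 i \sqrt{6}$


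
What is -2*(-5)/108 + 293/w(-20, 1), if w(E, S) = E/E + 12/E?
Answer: 19780/27 ≈ 732.59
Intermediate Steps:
w(E, S) = 1 + 12/E
-2*(-5)/108 + 293/w(-20, 1) = -2*(-5)/108 + 293/(((12 - 20)/(-20))) = 10*(1/108) + 293/((-1/20*(-8))) = 5/54 + 293/(⅖) = 5/54 + 293*(5/2) = 5/54 + 1465/2 = 19780/27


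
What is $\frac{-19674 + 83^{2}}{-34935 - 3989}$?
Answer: $\frac{12785}{38924} \approx 0.32846$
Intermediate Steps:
$\frac{-19674 + 83^{2}}{-34935 - 3989} = \frac{-19674 + 6889}{-38924} = \left(-12785\right) \left(- \frac{1}{38924}\right) = \frac{12785}{38924}$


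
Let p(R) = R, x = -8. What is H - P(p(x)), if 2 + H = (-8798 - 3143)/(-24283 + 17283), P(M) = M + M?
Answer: 109941/7000 ≈ 15.706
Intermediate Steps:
P(M) = 2*M
H = -2059/7000 (H = -2 + (-8798 - 3143)/(-24283 + 17283) = -2 - 11941/(-7000) = -2 - 11941*(-1/7000) = -2 + 11941/7000 = -2059/7000 ≈ -0.29414)
H - P(p(x)) = -2059/7000 - 2*(-8) = -2059/7000 - 1*(-16) = -2059/7000 + 16 = 109941/7000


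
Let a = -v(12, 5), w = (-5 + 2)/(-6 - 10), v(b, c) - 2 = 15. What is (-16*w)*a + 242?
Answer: 293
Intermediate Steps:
v(b, c) = 17 (v(b, c) = 2 + 15 = 17)
w = 3/16 (w = -3/(-16) = -3*(-1/16) = 3/16 ≈ 0.18750)
a = -17 (a = -1*17 = -17)
(-16*w)*a + 242 = -16*3/16*(-17) + 242 = -3*(-17) + 242 = 51 + 242 = 293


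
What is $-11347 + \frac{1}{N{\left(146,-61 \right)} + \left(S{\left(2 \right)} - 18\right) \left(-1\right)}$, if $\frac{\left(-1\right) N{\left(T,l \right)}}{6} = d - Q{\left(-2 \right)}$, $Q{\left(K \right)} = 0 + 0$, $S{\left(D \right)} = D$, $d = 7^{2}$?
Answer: $- \frac{3154467}{278} \approx -11347.0$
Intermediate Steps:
$d = 49$
$Q{\left(K \right)} = 0$
$N{\left(T,l \right)} = -294$ ($N{\left(T,l \right)} = - 6 \left(49 - 0\right) = - 6 \left(49 + 0\right) = \left(-6\right) 49 = -294$)
$-11347 + \frac{1}{N{\left(146,-61 \right)} + \left(S{\left(2 \right)} - 18\right) \left(-1\right)} = -11347 + \frac{1}{-294 + \left(2 - 18\right) \left(-1\right)} = -11347 + \frac{1}{-294 - -16} = -11347 + \frac{1}{-294 + 16} = -11347 + \frac{1}{-278} = -11347 - \frac{1}{278} = - \frac{3154467}{278}$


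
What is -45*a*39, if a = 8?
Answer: -14040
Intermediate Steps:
-45*a*39 = -45*8*39 = -360*39 = -14040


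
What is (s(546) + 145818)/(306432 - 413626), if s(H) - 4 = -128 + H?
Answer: -73120/53597 ≈ -1.3643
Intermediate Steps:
s(H) = -124 + H (s(H) = 4 + (-128 + H) = -124 + H)
(s(546) + 145818)/(306432 - 413626) = ((-124 + 546) + 145818)/(306432 - 413626) = (422 + 145818)/(-107194) = 146240*(-1/107194) = -73120/53597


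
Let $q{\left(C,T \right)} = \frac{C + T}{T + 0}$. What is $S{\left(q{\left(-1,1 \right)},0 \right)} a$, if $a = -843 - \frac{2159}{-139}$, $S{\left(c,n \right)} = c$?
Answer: $0$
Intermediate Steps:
$q{\left(C,T \right)} = \frac{C + T}{T}$
$a = - \frac{115018}{139}$ ($a = -843 - 2159 \left(- \frac{1}{139}\right) = -843 - - \frac{2159}{139} = -843 + \frac{2159}{139} = - \frac{115018}{139} \approx -827.47$)
$S{\left(q{\left(-1,1 \right)},0 \right)} a = \frac{-1 + 1}{1} \left(- \frac{115018}{139}\right) = 1 \cdot 0 \left(- \frac{115018}{139}\right) = 0 \left(- \frac{115018}{139}\right) = 0$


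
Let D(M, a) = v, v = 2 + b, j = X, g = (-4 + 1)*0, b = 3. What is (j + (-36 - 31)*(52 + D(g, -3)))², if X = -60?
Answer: 15046641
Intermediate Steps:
g = 0 (g = -3*0 = 0)
j = -60
v = 5 (v = 2 + 3 = 5)
D(M, a) = 5
(j + (-36 - 31)*(52 + D(g, -3)))² = (-60 + (-36 - 31)*(52 + 5))² = (-60 - 67*57)² = (-60 - 3819)² = (-3879)² = 15046641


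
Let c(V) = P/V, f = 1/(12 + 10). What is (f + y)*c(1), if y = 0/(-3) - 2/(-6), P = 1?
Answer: 25/66 ≈ 0.37879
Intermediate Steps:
f = 1/22 ≈ 0.045455
c(V) = 1/V
y = ⅓ (y = 0*(-⅓) - 2*(-⅙) = 0 + ⅓ = ⅓ ≈ 0.33333)
(f + y)*c(1) = (1/22 + ⅓)/1 = (25/66)*1 = 25/66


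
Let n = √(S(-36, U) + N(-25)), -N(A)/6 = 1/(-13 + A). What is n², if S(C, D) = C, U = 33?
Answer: -681/19 ≈ -35.842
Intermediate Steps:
N(A) = -6/(-13 + A)
n = I*√12939/19 (n = √(-36 - 6/(-13 - 25)) = √(-36 - 6/(-38)) = √(-36 - 6*(-1/38)) = √(-36 + 3/19) = √(-681/19) = I*√12939/19 ≈ 5.9868*I)
n² = (I*√12939/19)² = -681/19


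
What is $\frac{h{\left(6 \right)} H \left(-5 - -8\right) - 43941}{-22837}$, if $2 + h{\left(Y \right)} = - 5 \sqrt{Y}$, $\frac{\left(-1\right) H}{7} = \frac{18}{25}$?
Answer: $\frac{1097769}{570925} - \frac{378 \sqrt{6}}{114185} \approx 1.9147$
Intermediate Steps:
$H = - \frac{126}{25}$ ($H = - 7 \cdot \frac{18}{25} = - 7 \cdot 18 \cdot \frac{1}{25} = \left(-7\right) \frac{18}{25} = - \frac{126}{25} \approx -5.04$)
$h{\left(Y \right)} = -2 - 5 \sqrt{Y}$
$\frac{h{\left(6 \right)} H \left(-5 - -8\right) - 43941}{-22837} = \frac{\left(-2 - 5 \sqrt{6}\right) \left(- \frac{126}{25}\right) \left(-5 - -8\right) - 43941}{-22837} = \left(\left(\frac{252}{25} + \frac{126 \sqrt{6}}{5}\right) \left(-5 + 8\right) - 43941\right) \left(- \frac{1}{22837}\right) = \left(\left(\frac{252}{25} + \frac{126 \sqrt{6}}{5}\right) 3 - 43941\right) \left(- \frac{1}{22837}\right) = \left(\left(\frac{756}{25} + \frac{378 \sqrt{6}}{5}\right) - 43941\right) \left(- \frac{1}{22837}\right) = \left(- \frac{1097769}{25} + \frac{378 \sqrt{6}}{5}\right) \left(- \frac{1}{22837}\right) = \frac{1097769}{570925} - \frac{378 \sqrt{6}}{114185}$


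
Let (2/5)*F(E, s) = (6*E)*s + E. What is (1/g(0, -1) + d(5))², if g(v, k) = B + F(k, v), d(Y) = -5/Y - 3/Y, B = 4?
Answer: 196/225 ≈ 0.87111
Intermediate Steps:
F(E, s) = 5*E/2 + 15*E*s (F(E, s) = 5*((6*E)*s + E)/2 = 5*(6*E*s + E)/2 = 5*(E + 6*E*s)/2 = 5*E/2 + 15*E*s)
d(Y) = -8/Y
g(v, k) = 4 + 5*k*(1 + 6*v)/2
(1/g(0, -1) + d(5))² = (1/(4 + (5/2)*(-1)*(1 + 6*0)) - 8/5)² = (1/(4 + (5/2)*(-1)*(1 + 0)) - 8*⅕)² = (1/(4 + (5/2)*(-1)*1) - 8/5)² = (1/(4 - 5/2) - 8/5)² = (1/(3/2) - 8/5)² = (⅔ - 8/5)² = (-14/15)² = 196/225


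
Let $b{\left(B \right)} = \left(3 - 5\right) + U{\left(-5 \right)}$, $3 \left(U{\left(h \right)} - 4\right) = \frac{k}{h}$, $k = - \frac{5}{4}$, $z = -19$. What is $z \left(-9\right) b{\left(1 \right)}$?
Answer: $\frac{1425}{4} \approx 356.25$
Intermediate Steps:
$k = - \frac{5}{4}$ ($k = \left(-5\right) \frac{1}{4} = - \frac{5}{4} \approx -1.25$)
$U{\left(h \right)} = 4 - \frac{5}{12 h}$ ($U{\left(h \right)} = 4 + \frac{\left(- \frac{5}{4}\right) \frac{1}{h}}{3} = 4 - \frac{5}{12 h}$)
$b{\left(B \right)} = \frac{25}{12}$ ($b{\left(B \right)} = \left(3 - 5\right) + \left(4 - \frac{5}{12 \left(-5\right)}\right) = -2 + \left(4 - - \frac{1}{12}\right) = -2 + \left(4 + \frac{1}{12}\right) = -2 + \frac{49}{12} = \frac{25}{12}$)
$z \left(-9\right) b{\left(1 \right)} = \left(-19\right) \left(-9\right) \frac{25}{12} = 171 \cdot \frac{25}{12} = \frac{1425}{4}$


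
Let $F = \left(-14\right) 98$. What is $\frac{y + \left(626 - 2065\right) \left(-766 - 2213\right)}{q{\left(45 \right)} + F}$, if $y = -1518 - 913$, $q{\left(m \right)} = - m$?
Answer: $- \frac{4284350}{1417} \approx -3023.5$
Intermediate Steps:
$y = -2431$
$F = -1372$
$\frac{y + \left(626 - 2065\right) \left(-766 - 2213\right)}{q{\left(45 \right)} + F} = \frac{-2431 + \left(626 - 2065\right) \left(-766 - 2213\right)}{\left(-1\right) 45 - 1372} = \frac{-2431 - -4286781}{-45 - 1372} = \frac{-2431 + 4286781}{-1417} = 4284350 \left(- \frac{1}{1417}\right) = - \frac{4284350}{1417}$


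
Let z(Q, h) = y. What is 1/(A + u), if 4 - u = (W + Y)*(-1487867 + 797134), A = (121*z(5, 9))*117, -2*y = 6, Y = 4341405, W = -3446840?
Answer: 1/617905523678 ≈ 1.6184e-12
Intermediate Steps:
y = -3 (y = -½*6 = -3)
z(Q, h) = -3
A = -42471 (A = (121*(-3))*117 = -363*117 = -42471)
u = 617905566149 (u = 4 - (-3446840 + 4341405)*(-1487867 + 797134) = 4 - 894565*(-690733) = 4 - 1*(-617905566145) = 4 + 617905566145 = 617905566149)
1/(A + u) = 1/(-42471 + 617905566149) = 1/617905523678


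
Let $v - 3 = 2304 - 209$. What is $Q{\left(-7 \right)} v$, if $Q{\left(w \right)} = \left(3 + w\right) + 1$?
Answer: $-6294$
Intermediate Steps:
$v = 2098$ ($v = 3 + \left(2304 - 209\right) = 3 + 2095 = 2098$)
$Q{\left(w \right)} = 4 + w$
$Q{\left(-7 \right)} v = \left(4 - 7\right) 2098 = \left(-3\right) 2098 = -6294$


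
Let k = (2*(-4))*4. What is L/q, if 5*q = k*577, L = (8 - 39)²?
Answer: -4805/18464 ≈ -0.26024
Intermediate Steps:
k = -32 (k = -8*4 = -32)
L = 961 (L = (-31)² = 961)
q = -18464/5 (q = (-32*577)/5 = (⅕)*(-18464) = -18464/5 ≈ -3692.8)
L/q = 961/(-18464/5) = 961*(-5/18464) = -4805/18464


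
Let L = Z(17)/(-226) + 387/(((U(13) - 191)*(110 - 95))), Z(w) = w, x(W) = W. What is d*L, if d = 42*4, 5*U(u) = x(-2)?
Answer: -1271844/36047 ≈ -35.283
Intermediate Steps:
U(u) = -2/5 (U(u) = (1/5)*(-2) = -2/5)
d = 168
L = -15141/72094 (L = 17/(-226) + 387/(((-2/5 - 191)*(110 - 95))) = 17*(-1/226) + 387/((-957/5*15)) = -17/226 + 387/(-2871) = -17/226 + 387*(-1/2871) = -17/226 - 43/319 = -15141/72094 ≈ -0.21002)
d*L = 168*(-15141/72094) = -1271844/36047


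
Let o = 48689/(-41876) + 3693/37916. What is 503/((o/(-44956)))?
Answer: 4488005353914136/211430507 ≈ 2.1227e+7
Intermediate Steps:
o = -211430507/198471302 (o = 48689*(-1/41876) + 3693*(1/37916) = -48689/41876 + 3693/37916 = -211430507/198471302 ≈ -1.0653)
503/((o/(-44956))) = 503/((-211430507/198471302/(-44956))) = 503/((-211430507/198471302*(-1/44956))) = 503/(211430507/8922475852712) = 503*(8922475852712/211430507) = 4488005353914136/211430507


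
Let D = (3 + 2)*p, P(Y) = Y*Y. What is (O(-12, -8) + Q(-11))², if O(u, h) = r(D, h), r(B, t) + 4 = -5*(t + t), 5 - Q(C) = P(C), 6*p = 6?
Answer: 1600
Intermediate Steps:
p = 1 (p = (⅙)*6 = 1)
P(Y) = Y²
D = 5 (D = (3 + 2)*1 = 5*1 = 5)
Q(C) = 5 - C²
r(B, t) = -4 - 10*t (r(B, t) = -4 - 5*(t + t) = -4 - 10*t)
O(u, h) = -4 - 10*h
(O(-12, -8) + Q(-11))² = ((-4 - 10*(-8)) + (5 - 1*(-11)²))² = ((-4 + 80) + (5 - 1*121))² = (76 + (5 - 121))² = (76 - 116)² = (-40)² = 1600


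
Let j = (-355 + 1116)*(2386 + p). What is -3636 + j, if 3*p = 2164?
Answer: 7083134/3 ≈ 2.3610e+6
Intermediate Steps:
p = 2164/3 (p = (⅓)*2164 = 2164/3 ≈ 721.33)
j = 7094042/3 (j = (-355 + 1116)*(2386 + 2164/3) = 761*(9322/3) = 7094042/3 ≈ 2.3647e+6)
-3636 + j = -3636 + 7094042/3 = 7083134/3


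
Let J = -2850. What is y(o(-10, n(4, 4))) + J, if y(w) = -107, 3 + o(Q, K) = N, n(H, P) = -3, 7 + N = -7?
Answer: -2957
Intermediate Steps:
N = -14 (N = -7 - 7 = -14)
o(Q, K) = -17 (o(Q, K) = -3 - 14 = -17)
y(o(-10, n(4, 4))) + J = -107 - 2850 = -2957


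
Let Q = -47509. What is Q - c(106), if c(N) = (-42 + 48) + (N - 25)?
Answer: -47596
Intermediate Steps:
c(N) = -19 + N (c(N) = 6 + (-25 + N) = -19 + N)
Q - c(106) = -47509 - (-19 + 106) = -47509 - 1*87 = -47509 - 87 = -47596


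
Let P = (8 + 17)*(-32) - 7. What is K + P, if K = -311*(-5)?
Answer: 748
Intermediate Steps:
P = -807 (P = 25*(-32) - 7 = -800 - 7 = -807)
K = 1555
K + P = 1555 - 807 = 748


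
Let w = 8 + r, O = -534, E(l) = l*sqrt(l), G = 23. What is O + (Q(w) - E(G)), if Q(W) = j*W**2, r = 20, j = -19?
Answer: -15430 - 23*sqrt(23) ≈ -15540.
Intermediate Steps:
E(l) = l**(3/2)
w = 28 (w = 8 + 20 = 28)
Q(W) = -19*W**2
O + (Q(w) - E(G)) = -534 + (-19*28**2 - 23**(3/2)) = -534 + (-19*784 - 23*sqrt(23)) = -534 + (-14896 - 23*sqrt(23)) = -15430 - 23*sqrt(23)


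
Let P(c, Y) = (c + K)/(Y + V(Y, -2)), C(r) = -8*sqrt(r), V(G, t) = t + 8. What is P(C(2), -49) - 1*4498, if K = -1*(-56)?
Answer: -193470/43 + 8*sqrt(2)/43 ≈ -4499.0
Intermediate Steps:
V(G, t) = 8 + t
K = 56
P(c, Y) = (56 + c)/(6 + Y) (P(c, Y) = (c + 56)/(Y + (8 - 2)) = (56 + c)/(Y + 6) = (56 + c)/(6 + Y))
P(C(2), -49) - 1*4498 = (56 - 8*sqrt(2))/(6 - 49) - 1*4498 = (56 - 8*sqrt(2))/(-43) - 4498 = -(56 - 8*sqrt(2))/43 - 4498 = (-56/43 + 8*sqrt(2)/43) - 4498 = -193470/43 + 8*sqrt(2)/43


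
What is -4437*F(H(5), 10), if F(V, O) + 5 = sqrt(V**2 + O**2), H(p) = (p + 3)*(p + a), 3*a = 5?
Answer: 22185 - 14790*sqrt(265) ≈ -2.1858e+5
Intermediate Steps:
a = 5/3 (a = (1/3)*5 = 5/3 ≈ 1.6667)
H(p) = (3 + p)*(5/3 + p) (H(p) = (p + 3)*(p + 5/3) = (3 + p)*(5/3 + p))
F(V, O) = -5 + sqrt(O**2 + V**2) (F(V, O) = -5 + sqrt(V**2 + O**2) = -5 + sqrt(O**2 + V**2))
-4437*F(H(5), 10) = -4437*(-5 + sqrt(10**2 + (5 + 5**2 + (14/3)*5)**2)) = -4437*(-5 + sqrt(100 + (5 + 25 + 70/3)**2)) = -4437*(-5 + sqrt(100 + (160/3)**2)) = -4437*(-5 + sqrt(100 + 25600/9)) = -4437*(-5 + sqrt(26500/9)) = -4437*(-5 + 10*sqrt(265)/3) = 22185 - 14790*sqrt(265)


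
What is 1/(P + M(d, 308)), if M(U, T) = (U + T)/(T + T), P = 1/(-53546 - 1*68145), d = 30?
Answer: 37480828/20565471 ≈ 1.8225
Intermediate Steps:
P = -1/121691 (P = 1/(-53546 - 68145) = 1/(-121691) = -1/121691 ≈ -8.2175e-6)
M(U, T) = (T + U)/(2*T) (M(U, T) = (T + U)/((2*T)) = (T + U)*(1/(2*T)) = (T + U)/(2*T))
1/(P + M(d, 308)) = 1/(-1/121691 + (½)*(308 + 30)/308) = 1/(-1/121691 + (½)*(1/308)*338) = 1/(-1/121691 + 169/308) = 1/(20565471/37480828) = 37480828/20565471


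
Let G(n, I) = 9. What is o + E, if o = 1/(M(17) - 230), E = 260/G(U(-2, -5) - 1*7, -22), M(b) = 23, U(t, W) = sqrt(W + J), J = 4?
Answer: 1993/69 ≈ 28.884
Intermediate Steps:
U(t, W) = sqrt(4 + W) (U(t, W) = sqrt(W + 4) = sqrt(4 + W))
E = 260/9 ≈ 28.889
o = -1/207 (o = 1/(23 - 230) = 1/(-207) = -1/207 ≈ -0.0048309)
o + E = -1/207 + 260/9 = 1993/69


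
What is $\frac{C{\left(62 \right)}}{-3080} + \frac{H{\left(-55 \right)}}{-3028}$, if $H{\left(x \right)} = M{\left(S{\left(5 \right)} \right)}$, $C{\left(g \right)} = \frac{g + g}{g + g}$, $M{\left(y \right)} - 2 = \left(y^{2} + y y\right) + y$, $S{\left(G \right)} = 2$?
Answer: $- \frac{9997}{2331560} \approx -0.0042877$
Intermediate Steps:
$M{\left(y \right)} = 2 + y + 2 y^{2}$ ($M{\left(y \right)} = 2 + \left(\left(y^{2} + y y\right) + y\right) = 2 + \left(\left(y^{2} + y^{2}\right) + y\right) = 2 + \left(2 y^{2} + y\right) = 2 + \left(y + 2 y^{2}\right) = 2 + y + 2 y^{2}$)
$C{\left(g \right)} = 1$ ($C{\left(g \right)} = \frac{2 g}{2 g} = 2 g \frac{1}{2 g} = 1$)
$H{\left(x \right)} = 12$ ($H{\left(x \right)} = 2 + 2 + 2 \cdot 2^{2} = 2 + 2 + 2 \cdot 4 = 2 + 2 + 8 = 12$)
$\frac{C{\left(62 \right)}}{-3080} + \frac{H{\left(-55 \right)}}{-3028} = 1 \frac{1}{-3080} + \frac{12}{-3028} = 1 \left(- \frac{1}{3080}\right) + 12 \left(- \frac{1}{3028}\right) = - \frac{1}{3080} - \frac{3}{757} = - \frac{9997}{2331560}$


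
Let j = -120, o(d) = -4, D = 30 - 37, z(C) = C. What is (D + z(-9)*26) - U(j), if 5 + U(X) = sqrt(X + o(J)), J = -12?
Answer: -236 - 2*I*sqrt(31) ≈ -236.0 - 11.136*I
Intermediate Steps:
D = -7
U(X) = -5 + sqrt(-4 + X) (U(X) = -5 + sqrt(X - 4) = -5 + sqrt(-4 + X))
(D + z(-9)*26) - U(j) = (-7 - 9*26) - (-5 + sqrt(-4 - 120)) = (-7 - 234) - (-5 + sqrt(-124)) = -241 - (-5 + 2*I*sqrt(31)) = -241 + (5 - 2*I*sqrt(31)) = -236 - 2*I*sqrt(31)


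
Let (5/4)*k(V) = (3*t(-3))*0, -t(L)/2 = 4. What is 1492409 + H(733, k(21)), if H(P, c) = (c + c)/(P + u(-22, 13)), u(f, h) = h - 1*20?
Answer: 1492409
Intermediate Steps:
t(L) = -8 (t(L) = -2*4 = -8)
u(f, h) = -20 + h (u(f, h) = h - 20 = -20 + h)
k(V) = 0 (k(V) = 4*((3*(-8))*0)/5 = 4*(-24*0)/5 = (⅘)*0 = 0)
H(P, c) = 2*c/(-7 + P) (H(P, c) = (c + c)/(P + (-20 + 13)) = (2*c)/(P - 7) = (2*c)/(-7 + P) = 2*c/(-7 + P))
1492409 + H(733, k(21)) = 1492409 + 2*0/(-7 + 733) = 1492409 + 2*0/726 = 1492409 + 2*0*(1/726) = 1492409 + 0 = 1492409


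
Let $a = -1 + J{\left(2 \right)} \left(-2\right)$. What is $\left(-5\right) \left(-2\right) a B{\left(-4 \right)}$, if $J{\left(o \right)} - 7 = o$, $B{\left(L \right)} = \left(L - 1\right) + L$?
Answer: $1710$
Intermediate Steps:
$B{\left(L \right)} = -1 + 2 L$ ($B{\left(L \right)} = \left(-1 + L\right) + L = -1 + 2 L$)
$J{\left(o \right)} = 7 + o$
$a = -19$ ($a = -1 + \left(7 + 2\right) \left(-2\right) = -1 + 9 \left(-2\right) = -1 - 18 = -19$)
$\left(-5\right) \left(-2\right) a B{\left(-4 \right)} = \left(-5\right) \left(-2\right) \left(-19\right) \left(-1 + 2 \left(-4\right)\right) = 10 \left(-19\right) \left(-1 - 8\right) = \left(-190\right) \left(-9\right) = 1710$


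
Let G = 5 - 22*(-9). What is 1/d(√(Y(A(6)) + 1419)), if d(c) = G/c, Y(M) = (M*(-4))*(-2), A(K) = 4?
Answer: √1451/203 ≈ 0.18765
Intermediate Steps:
G = 203 (G = 5 + 198 = 203)
Y(M) = 8*M (Y(M) = -4*M*(-2) = 8*M)
d(c) = 203/c
1/d(√(Y(A(6)) + 1419)) = 1/(203/(√(8*4 + 1419))) = 1/(203/(√(32 + 1419))) = 1/(203/(√1451)) = 1/(203*(√1451/1451)) = 1/(203*√1451/1451) = √1451/203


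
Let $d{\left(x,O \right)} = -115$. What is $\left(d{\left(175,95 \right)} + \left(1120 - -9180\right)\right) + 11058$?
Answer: $21243$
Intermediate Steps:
$\left(d{\left(175,95 \right)} + \left(1120 - -9180\right)\right) + 11058 = \left(-115 + \left(1120 - -9180\right)\right) + 11058 = \left(-115 + \left(1120 + 9180\right)\right) + 11058 = \left(-115 + 10300\right) + 11058 = 10185 + 11058 = 21243$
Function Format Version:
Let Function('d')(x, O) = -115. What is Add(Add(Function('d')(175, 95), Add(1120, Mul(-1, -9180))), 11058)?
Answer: 21243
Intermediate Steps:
Add(Add(Function('d')(175, 95), Add(1120, Mul(-1, -9180))), 11058) = Add(Add(-115, Add(1120, Mul(-1, -9180))), 11058) = Add(Add(-115, Add(1120, 9180)), 11058) = Add(Add(-115, 10300), 11058) = Add(10185, 11058) = 21243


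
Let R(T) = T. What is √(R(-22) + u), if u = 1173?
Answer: √1151 ≈ 33.926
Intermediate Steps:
√(R(-22) + u) = √(-22 + 1173) = √1151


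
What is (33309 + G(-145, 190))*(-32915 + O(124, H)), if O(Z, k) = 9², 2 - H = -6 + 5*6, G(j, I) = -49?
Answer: -1092058840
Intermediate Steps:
H = -22 (H = 2 - (-6 + 5*6) = 2 - (-6 + 30) = 2 - 1*24 = 2 - 24 = -22)
O(Z, k) = 81
(33309 + G(-145, 190))*(-32915 + O(124, H)) = (33309 - 49)*(-32915 + 81) = 33260*(-32834) = -1092058840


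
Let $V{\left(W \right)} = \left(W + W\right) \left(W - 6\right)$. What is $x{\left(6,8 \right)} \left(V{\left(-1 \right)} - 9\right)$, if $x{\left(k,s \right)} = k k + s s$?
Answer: $500$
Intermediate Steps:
$V{\left(W \right)} = 2 W \left(-6 + W\right)$
$x{\left(k,s \right)} = k^{2} + s^{2}$
$x{\left(6,8 \right)} \left(V{\left(-1 \right)} - 9\right) = \left(6^{2} + 8^{2}\right) \left(2 \left(-1\right) \left(-6 - 1\right) - 9\right) = \left(36 + 64\right) \left(2 \left(-1\right) \left(-7\right) - 9\right) = 100 \left(14 - 9\right) = 100 \cdot 5 = 500$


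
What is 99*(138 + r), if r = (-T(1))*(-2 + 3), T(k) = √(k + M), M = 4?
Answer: 13662 - 99*√5 ≈ 13441.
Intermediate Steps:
T(k) = √(4 + k) (T(k) = √(k + 4) = √(4 + k))
r = -√5 (r = (-√(4 + 1))*(-2 + 3) = -√5*1 = -√5 ≈ -2.2361)
99*(138 + r) = 99*(138 - √5) = 13662 - 99*√5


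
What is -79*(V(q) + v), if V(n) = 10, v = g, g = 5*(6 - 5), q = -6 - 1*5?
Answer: -1185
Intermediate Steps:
q = -11 (q = -6 - 5 = -11)
g = 5 (g = 5*1 = 5)
v = 5
-79*(V(q) + v) = -79*(10 + 5) = -79*15 = -1185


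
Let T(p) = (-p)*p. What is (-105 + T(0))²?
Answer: 11025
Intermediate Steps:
T(p) = -p²
(-105 + T(0))² = (-105 - 1*0²)² = (-105 - 1*0)² = (-105 + 0)² = (-105)² = 11025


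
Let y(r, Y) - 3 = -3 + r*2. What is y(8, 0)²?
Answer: 256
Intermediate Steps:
y(r, Y) = 2*r (y(r, Y) = 3 + (-3 + r*2) = 3 + (-3 + 2*r) = 2*r)
y(8, 0)² = (2*8)² = 16² = 256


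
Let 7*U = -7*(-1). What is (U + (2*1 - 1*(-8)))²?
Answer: 121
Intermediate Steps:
U = 1 (U = (-7*(-1))/7 = (⅐)*7 = 1)
(U + (2*1 - 1*(-8)))² = (1 + (2*1 - 1*(-8)))² = (1 + (2 + 8))² = (1 + 10)² = 11² = 121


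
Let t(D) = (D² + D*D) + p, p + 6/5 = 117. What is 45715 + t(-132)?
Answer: 403394/5 ≈ 80679.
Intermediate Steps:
p = 579/5 (p = -6/5 + 117 = 579/5 ≈ 115.80)
t(D) = 579/5 + 2*D² (t(D) = (D² + D*D) + 579/5 = (D² + D²) + 579/5 = 2*D² + 579/5 = 579/5 + 2*D²)
45715 + t(-132) = 45715 + (579/5 + 2*(-132)²) = 45715 + (579/5 + 2*17424) = 45715 + (579/5 + 34848) = 45715 + 174819/5 = 403394/5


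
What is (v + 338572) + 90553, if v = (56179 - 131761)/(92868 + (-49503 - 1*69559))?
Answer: 5620287916/13097 ≈ 4.2913e+5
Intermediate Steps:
v = 37791/13097 (v = -75582/(92868 + (-49503 - 69559)) = -75582/(92868 - 119062) = -75582/(-26194) = -75582*(-1/26194) = 37791/13097 ≈ 2.8855)
(v + 338572) + 90553 = (37791/13097 + 338572) + 90553 = 4434315275/13097 + 90553 = 5620287916/13097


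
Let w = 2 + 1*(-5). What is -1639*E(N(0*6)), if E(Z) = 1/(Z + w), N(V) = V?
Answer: 1639/3 ≈ 546.33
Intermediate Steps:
w = -3 (w = 2 - 5 = -3)
E(Z) = 1/(-3 + Z) (E(Z) = 1/(Z - 3) = 1/(-3 + Z))
-1639*E(N(0*6)) = -1639/(-3 + 0*6) = -1639/(-3 + 0) = -1639/(-3) = -1639*(-⅓) = 1639/3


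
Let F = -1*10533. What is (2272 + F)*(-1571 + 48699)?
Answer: -389324408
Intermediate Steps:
F = -10533
(2272 + F)*(-1571 + 48699) = (2272 - 10533)*(-1571 + 48699) = -8261*47128 = -389324408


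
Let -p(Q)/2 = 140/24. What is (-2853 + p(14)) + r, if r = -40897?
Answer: -131285/3 ≈ -43762.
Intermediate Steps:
p(Q) = -35/3 (p(Q) = -280/24 = -2*35/6 = -35/3)
(-2853 + p(14)) + r = (-2853 - 35/3) - 40897 = -8594/3 - 40897 = -131285/3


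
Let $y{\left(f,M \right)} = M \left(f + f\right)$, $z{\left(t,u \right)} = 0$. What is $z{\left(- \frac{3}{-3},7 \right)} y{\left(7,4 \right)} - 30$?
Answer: $-30$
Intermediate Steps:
$y{\left(f,M \right)} = 2 M f$ ($y{\left(f,M \right)} = M 2 f = 2 M f$)
$z{\left(- \frac{3}{-3},7 \right)} y{\left(7,4 \right)} - 30 = 0 \cdot 2 \cdot 4 \cdot 7 - 30 = 0 \cdot 56 - 30 = 0 - 30 = -30$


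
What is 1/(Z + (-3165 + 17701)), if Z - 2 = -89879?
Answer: -1/75341 ≈ -1.3273e-5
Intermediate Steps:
Z = -89877 (Z = 2 - 89879 = -89877)
1/(Z + (-3165 + 17701)) = 1/(-89877 + (-3165 + 17701)) = 1/(-89877 + 14536) = 1/(-75341) = -1/75341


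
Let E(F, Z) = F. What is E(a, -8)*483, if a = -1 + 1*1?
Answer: 0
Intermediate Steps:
a = 0 (a = -1 + 1 = 0)
E(a, -8)*483 = 0*483 = 0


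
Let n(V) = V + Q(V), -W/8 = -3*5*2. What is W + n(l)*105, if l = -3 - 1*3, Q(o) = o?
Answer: -1020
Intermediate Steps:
l = -6 (l = -3 - 3 = -6)
W = 240 (W = -8*(-3*5)*2 = -(-120)*2 = -8*(-30) = 240)
n(V) = 2*V (n(V) = V + V = 2*V)
W + n(l)*105 = 240 + (2*(-6))*105 = 240 - 12*105 = 240 - 1260 = -1020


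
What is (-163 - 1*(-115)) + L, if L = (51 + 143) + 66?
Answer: 212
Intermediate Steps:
L = 260 (L = 194 + 66 = 260)
(-163 - 1*(-115)) + L = (-163 - 1*(-115)) + 260 = (-163 + 115) + 260 = -48 + 260 = 212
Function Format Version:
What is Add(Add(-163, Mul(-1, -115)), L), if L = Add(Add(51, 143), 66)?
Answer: 212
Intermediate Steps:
L = 260 (L = Add(194, 66) = 260)
Add(Add(-163, Mul(-1, -115)), L) = Add(Add(-163, Mul(-1, -115)), 260) = Add(Add(-163, 115), 260) = Add(-48, 260) = 212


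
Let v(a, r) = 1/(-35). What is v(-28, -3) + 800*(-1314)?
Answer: -36792001/35 ≈ -1.0512e+6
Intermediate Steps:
v(a, r) = -1/35
v(-28, -3) + 800*(-1314) = -1/35 + 800*(-1314) = -1/35 - 1051200 = -36792001/35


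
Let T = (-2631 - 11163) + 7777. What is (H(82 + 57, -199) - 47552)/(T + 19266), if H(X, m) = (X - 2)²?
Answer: -28783/13249 ≈ -2.1725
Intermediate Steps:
T = -6017 (T = -13794 + 7777 = -6017)
H(X, m) = (-2 + X)²
(H(82 + 57, -199) - 47552)/(T + 19266) = ((-2 + (82 + 57))² - 47552)/(-6017 + 19266) = ((-2 + 139)² - 47552)/13249 = (137² - 47552)*(1/13249) = (18769 - 47552)*(1/13249) = -28783*1/13249 = -28783/13249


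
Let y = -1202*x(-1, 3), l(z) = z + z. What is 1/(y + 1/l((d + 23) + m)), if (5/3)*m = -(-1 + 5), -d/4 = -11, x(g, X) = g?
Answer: 646/776497 ≈ 0.00083194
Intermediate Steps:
d = 44 (d = -4*(-11) = 44)
m = -12/5 (m = 3*(-(-1 + 5))/5 = 3*(-1*4)/5 = (⅗)*(-4) = -12/5 ≈ -2.4000)
l(z) = 2*z
y = 1202 (y = -1202*(-1) = 1202)
1/(y + 1/l((d + 23) + m)) = 1/(1202 + 1/(2*((44 + 23) - 12/5))) = 1/(1202 + 1/(2*(67 - 12/5))) = 1/(1202 + 1/(2*(323/5))) = 1/(1202 + 1/(646/5)) = 1/(1202 + 5/646) = 1/(776497/646) = 646/776497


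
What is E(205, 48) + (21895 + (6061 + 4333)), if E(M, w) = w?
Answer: 32337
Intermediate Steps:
E(205, 48) + (21895 + (6061 + 4333)) = 48 + (21895 + (6061 + 4333)) = 48 + (21895 + 10394) = 48 + 32289 = 32337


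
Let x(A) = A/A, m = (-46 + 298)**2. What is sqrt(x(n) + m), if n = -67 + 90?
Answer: sqrt(63505) ≈ 252.00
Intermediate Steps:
n = 23
m = 63504 (m = 252**2 = 63504)
x(A) = 1
sqrt(x(n) + m) = sqrt(1 + 63504) = sqrt(63505)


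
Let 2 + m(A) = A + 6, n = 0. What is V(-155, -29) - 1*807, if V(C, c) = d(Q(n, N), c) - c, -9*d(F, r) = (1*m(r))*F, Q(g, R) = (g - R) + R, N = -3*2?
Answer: -778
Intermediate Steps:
m(A) = 4 + A (m(A) = -2 + (A + 6) = -2 + (6 + A) = 4 + A)
N = -6
Q(g, R) = g
d(F, r) = -F*(4 + r)/9 (d(F, r) = -1*(4 + r)*F/9 = -(4 + r)*F/9 = -F*(4 + r)/9)
V(C, c) = -c (V(C, c) = -⅑*0*(4 + c) - c = 0 - c = -c)
V(-155, -29) - 1*807 = -1*(-29) - 1*807 = 29 - 807 = -778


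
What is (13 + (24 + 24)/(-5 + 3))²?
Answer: 121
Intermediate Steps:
(13 + (24 + 24)/(-5 + 3))² = (13 + 48/(-2))² = (13 + 48*(-½))² = (13 - 24)² = (-11)² = 121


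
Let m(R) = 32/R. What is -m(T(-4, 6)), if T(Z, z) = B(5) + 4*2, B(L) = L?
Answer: -32/13 ≈ -2.4615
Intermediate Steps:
T(Z, z) = 13 (T(Z, z) = 5 + 4*2 = 5 + 8 = 13)
-m(T(-4, 6)) = -32/13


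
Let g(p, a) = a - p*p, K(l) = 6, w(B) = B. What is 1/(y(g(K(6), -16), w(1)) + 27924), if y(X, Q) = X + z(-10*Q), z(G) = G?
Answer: 1/27862 ≈ 3.5891e-5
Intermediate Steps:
g(p, a) = a - p²
y(X, Q) = X - 10*Q
1/(y(g(K(6), -16), w(1)) + 27924) = 1/(((-16 - 1*6²) - 10*1) + 27924) = 1/(((-16 - 1*36) - 10) + 27924) = 1/(((-16 - 36) - 10) + 27924) = 1/((-52 - 10) + 27924) = 1/(-62 + 27924) = 1/27862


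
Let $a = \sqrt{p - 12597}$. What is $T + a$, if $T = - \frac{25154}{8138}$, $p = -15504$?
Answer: $- \frac{12577}{4069} + i \sqrt{28101} \approx -3.0909 + 167.63 i$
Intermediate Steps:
$a = i \sqrt{28101}$ ($a = \sqrt{-15504 - 12597} = \sqrt{-28101} = i \sqrt{28101} \approx 167.63 i$)
$T = - \frac{12577}{4069}$ ($T = \left(-25154\right) \frac{1}{8138} = - \frac{12577}{4069} \approx -3.0909$)
$T + a = - \frac{12577}{4069} + i \sqrt{28101}$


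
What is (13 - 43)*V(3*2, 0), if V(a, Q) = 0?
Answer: 0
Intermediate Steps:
(13 - 43)*V(3*2, 0) = (13 - 43)*0 = -30*0 = 0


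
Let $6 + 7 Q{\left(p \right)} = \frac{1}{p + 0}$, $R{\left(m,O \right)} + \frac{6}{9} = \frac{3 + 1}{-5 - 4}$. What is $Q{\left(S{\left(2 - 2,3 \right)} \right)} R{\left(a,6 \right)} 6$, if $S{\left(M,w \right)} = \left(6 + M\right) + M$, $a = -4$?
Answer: $\frac{50}{9} \approx 5.5556$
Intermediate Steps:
$S{\left(M,w \right)} = 6 + 2 M$
$R{\left(m,O \right)} = - \frac{10}{9}$ ($R{\left(m,O \right)} = - \frac{2}{3} + \frac{3 + 1}{-5 - 4} = - \frac{2}{3} + \frac{4}{-9} = - \frac{2}{3} + 4 \left(- \frac{1}{9}\right) = - \frac{2}{3} - \frac{4}{9} = - \frac{10}{9}$)
$Q{\left(p \right)} = - \frac{6}{7} + \frac{1}{7 p}$ ($Q{\left(p \right)} = - \frac{6}{7} + \frac{1}{7 \left(p + 0\right)} = - \frac{6}{7} + \frac{1}{7 p}$)
$Q{\left(S{\left(2 - 2,3 \right)} \right)} R{\left(a,6 \right)} 6 = \frac{1 - 6 \left(6 + 2 \left(2 - 2\right)\right)}{7 \left(6 + 2 \left(2 - 2\right)\right)} \left(- \frac{10}{9}\right) 6 = \frac{1 - 6 \left(6 + 2 \cdot 0\right)}{7 \left(6 + 2 \cdot 0\right)} \left(- \frac{10}{9}\right) 6 = \frac{1 - 6 \left(6 + 0\right)}{7 \left(6 + 0\right)} \left(- \frac{10}{9}\right) 6 = \frac{1 - 36}{7 \cdot 6} \left(- \frac{10}{9}\right) 6 = \frac{1}{7} \cdot \frac{1}{6} \left(1 - 36\right) \left(- \frac{10}{9}\right) 6 = \frac{1}{7} \cdot \frac{1}{6} \left(-35\right) \left(- \frac{10}{9}\right) 6 = \left(- \frac{5}{6}\right) \left(- \frac{10}{9}\right) 6 = \frac{25}{27} \cdot 6 = \frac{50}{9}$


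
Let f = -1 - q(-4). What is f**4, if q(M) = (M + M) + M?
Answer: 14641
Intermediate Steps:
q(M) = 3*M (q(M) = 2*M + M = 3*M)
f = 11 (f = -1 - 3*(-4) = -1 - 1*(-12) = -1 + 12 = 11)
f**4 = 11**4 = 14641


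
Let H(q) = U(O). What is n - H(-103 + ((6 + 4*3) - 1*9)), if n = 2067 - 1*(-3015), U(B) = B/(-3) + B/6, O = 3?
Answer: 10165/2 ≈ 5082.5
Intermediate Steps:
U(B) = -B/6 (U(B) = B*(-⅓) + B*(⅙) = -B/3 + B/6 = -B/6)
H(q) = -½ (H(q) = -⅙*3 = -½)
n = 5082 (n = 2067 + 3015 = 5082)
n - H(-103 + ((6 + 4*3) - 1*9)) = 5082 - 1*(-½) = 5082 + ½ = 10165/2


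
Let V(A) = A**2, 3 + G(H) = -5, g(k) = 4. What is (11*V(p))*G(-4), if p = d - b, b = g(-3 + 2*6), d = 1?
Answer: -792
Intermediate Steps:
G(H) = -8 (G(H) = -3 - 5 = -8)
b = 4
p = -3 (p = 1 - 1*4 = 1 - 4 = -3)
(11*V(p))*G(-4) = (11*(-3)**2)*(-8) = (11*9)*(-8) = 99*(-8) = -792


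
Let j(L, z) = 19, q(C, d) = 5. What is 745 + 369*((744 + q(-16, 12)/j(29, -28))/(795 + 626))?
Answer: 25332284/26999 ≈ 938.27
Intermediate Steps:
745 + 369*((744 + q(-16, 12)/j(29, -28))/(795 + 626)) = 745 + 369*((744 + 5/19)/(795 + 626)) = 745 + 369*((744 + 5*(1/19))/1421) = 745 + 369*((744 + 5/19)*(1/1421)) = 745 + 369*((14141/19)*(1/1421)) = 745 + 369*(14141/26999) = 745 + 5218029/26999 = 25332284/26999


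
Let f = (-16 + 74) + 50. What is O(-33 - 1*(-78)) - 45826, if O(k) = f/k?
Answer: -229118/5 ≈ -45824.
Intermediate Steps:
f = 108 (f = 58 + 50 = 108)
O(k) = 108/k
O(-33 - 1*(-78)) - 45826 = 108/(-33 - 1*(-78)) - 45826 = 108/(-33 + 78) - 45826 = 108/45 - 45826 = 108*(1/45) - 45826 = 12/5 - 45826 = -229118/5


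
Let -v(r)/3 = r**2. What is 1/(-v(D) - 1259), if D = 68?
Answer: 1/12613 ≈ 7.9283e-5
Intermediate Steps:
v(r) = -3*r**2
1/(-v(D) - 1259) = 1/(-(-3)*68**2 - 1259) = 1/(-(-3)*4624 - 1259) = 1/(-1*(-13872) - 1259) = 1/(13872 - 1259) = 1/12613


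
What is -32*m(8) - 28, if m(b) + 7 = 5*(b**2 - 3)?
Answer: -9564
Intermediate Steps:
m(b) = -22 + 5*b**2 (m(b) = -7 + 5*(b**2 - 3) = -7 + 5*(-3 + b**2) = -7 + (-15 + 5*b**2) = -22 + 5*b**2)
-32*m(8) - 28 = -32*(-22 + 5*8**2) - 28 = -32*(-22 + 5*64) - 28 = -32*(-22 + 320) - 28 = -32*298 - 28 = -9536 - 28 = -9564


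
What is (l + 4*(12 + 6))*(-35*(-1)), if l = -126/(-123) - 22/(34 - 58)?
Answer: 1273265/492 ≈ 2587.9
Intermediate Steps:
l = 955/492 (l = -126*(-1/123) - 22/(-24) = 42/41 - 22*(-1/24) = 42/41 + 11/12 = 955/492 ≈ 1.9411)
(l + 4*(12 + 6))*(-35*(-1)) = (955/492 + 4*(12 + 6))*(-35*(-1)) = (955/492 + 4*18)*35 = (955/492 + 72)*35 = (36379/492)*35 = 1273265/492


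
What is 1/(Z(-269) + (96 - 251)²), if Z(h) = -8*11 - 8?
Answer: 1/23929 ≈ 4.1790e-5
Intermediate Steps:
Z(h) = -96 (Z(h) = -88 - 8 = -96)
1/(Z(-269) + (96 - 251)²) = 1/(-96 + (96 - 251)²) = 1/(-96 + (-155)²) = 1/(-96 + 24025) = 1/23929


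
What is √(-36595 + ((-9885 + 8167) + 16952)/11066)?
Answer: I*√1120280442094/5533 ≈ 191.29*I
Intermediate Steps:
√(-36595 + ((-9885 + 8167) + 16952)/11066) = √(-36595 + (-1718 + 16952)*(1/11066)) = √(-36595 + 15234*(1/11066)) = √(-36595 + 7617/5533) = √(-202472518/5533) = I*√1120280442094/5533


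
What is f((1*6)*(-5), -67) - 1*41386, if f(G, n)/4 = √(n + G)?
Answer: -41386 + 4*I*√97 ≈ -41386.0 + 39.395*I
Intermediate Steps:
f(G, n) = 4*√(G + n) (f(G, n) = 4*√(n + G) = 4*√(G + n))
f((1*6)*(-5), -67) - 1*41386 = 4*√((1*6)*(-5) - 67) - 1*41386 = 4*√(6*(-5) - 67) - 41386 = 4*√(-30 - 67) - 41386 = 4*√(-97) - 41386 = 4*(I*√97) - 41386 = 4*I*√97 - 41386 = -41386 + 4*I*√97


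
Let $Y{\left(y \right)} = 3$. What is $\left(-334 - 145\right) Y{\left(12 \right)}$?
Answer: $-1437$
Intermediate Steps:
$\left(-334 - 145\right) Y{\left(12 \right)} = \left(-334 - 145\right) 3 = \left(-479\right) 3 = -1437$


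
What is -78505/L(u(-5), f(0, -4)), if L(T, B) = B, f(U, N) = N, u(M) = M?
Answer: 78505/4 ≈ 19626.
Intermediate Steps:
-78505/L(u(-5), f(0, -4)) = -78505/(-4) = -78505*(-1/4) = 78505/4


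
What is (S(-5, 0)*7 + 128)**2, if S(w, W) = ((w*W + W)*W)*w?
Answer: 16384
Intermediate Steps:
S(w, W) = W*w*(W + W*w) (S(w, W) = ((W*w + W)*W)*w = ((W + W*w)*W)*w = (W*(W + W*w))*w = W*w*(W + W*w))
(S(-5, 0)*7 + 128)**2 = (-5*0**2*(1 - 5)*7 + 128)**2 = (-5*0*(-4)*7 + 128)**2 = (0*7 + 128)**2 = (0 + 128)**2 = 128**2 = 16384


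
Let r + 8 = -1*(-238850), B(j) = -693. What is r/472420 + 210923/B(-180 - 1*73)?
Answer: -49739363077/163693530 ≈ -303.86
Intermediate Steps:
r = 238842 (r = -8 - 1*(-238850) = -8 + 238850 = 238842)
r/472420 + 210923/B(-180 - 1*73) = 238842/472420 + 210923/(-693) = 238842*(1/472420) + 210923*(-1/693) = 119421/236210 - 210923/693 = -49739363077/163693530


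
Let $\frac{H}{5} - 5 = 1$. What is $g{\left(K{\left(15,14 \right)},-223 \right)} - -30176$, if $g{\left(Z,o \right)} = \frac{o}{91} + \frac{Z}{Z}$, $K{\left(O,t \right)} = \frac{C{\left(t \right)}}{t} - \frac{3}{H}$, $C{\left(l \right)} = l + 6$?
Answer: $\frac{2745884}{91} \approx 30175.0$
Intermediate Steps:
$C{\left(l \right)} = 6 + l$
$H = 30$ ($H = 25 + 5 \cdot 1 = 25 + 5 = 30$)
$K{\left(O,t \right)} = - \frac{1}{10} + \frac{6 + t}{t}$ ($K{\left(O,t \right)} = \frac{6 + t}{t} - \frac{3}{30} = \frac{6 + t}{t} - \frac{1}{10} = - \frac{1}{10} + \frac{6 + t}{t}$)
$g{\left(Z,o \right)} = 1 + \frac{o}{91}$ ($g{\left(Z,o \right)} = o \frac{1}{91} + 1 = \frac{o}{91} + 1 = 1 + \frac{o}{91}$)
$g{\left(K{\left(15,14 \right)},-223 \right)} - -30176 = \left(1 + \frac{1}{91} \left(-223\right)\right) - -30176 = \left(1 - \frac{223}{91}\right) + 30176 = - \frac{132}{91} + 30176 = \frac{2745884}{91}$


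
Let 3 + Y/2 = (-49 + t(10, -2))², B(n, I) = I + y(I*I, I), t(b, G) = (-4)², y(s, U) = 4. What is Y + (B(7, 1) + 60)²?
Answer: 6397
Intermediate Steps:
t(b, G) = 16
B(n, I) = 4 + I (B(n, I) = I + 4 = 4 + I)
Y = 2172 (Y = -6 + 2*(-49 + 16)² = -6 + 2*(-33)² = -6 + 2*1089 = -6 + 2178 = 2172)
Y + (B(7, 1) + 60)² = 2172 + ((4 + 1) + 60)² = 2172 + (5 + 60)² = 2172 + 65² = 2172 + 4225 = 6397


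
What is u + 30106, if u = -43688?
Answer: -13582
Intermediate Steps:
u + 30106 = -43688 + 30106 = -13582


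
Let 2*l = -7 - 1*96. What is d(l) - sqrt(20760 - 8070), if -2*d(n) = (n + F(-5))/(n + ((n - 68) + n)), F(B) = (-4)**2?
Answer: -71/890 - 3*sqrt(1410) ≈ -112.73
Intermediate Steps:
F(B) = 16
l = -103/2 (l = (-7 - 1*96)/2 = (-7 - 96)/2 = (1/2)*(-103) = -103/2 ≈ -51.500)
d(n) = -(16 + n)/(2*(-68 + 3*n)) (d(n) = -(n + 16)/(2*(n + ((n - 68) + n))) = -(16 + n)/(2*(n + ((-68 + n) + n))) = -(16 + n)/(2*(n + (-68 + 2*n))) = -(16 + n)/(2*(-68 + 3*n)))
d(l) - sqrt(20760 - 8070) = (-16 - 1*(-103/2))/(2*(-68 + 3*(-103/2))) - sqrt(20760 - 8070) = (-16 + 103/2)/(2*(-68 - 309/2)) - sqrt(12690) = (1/2)*(71/2)/(-445/2) - 3*sqrt(1410) = (1/2)*(-2/445)*(71/2) - 3*sqrt(1410) = -71/890 - 3*sqrt(1410)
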